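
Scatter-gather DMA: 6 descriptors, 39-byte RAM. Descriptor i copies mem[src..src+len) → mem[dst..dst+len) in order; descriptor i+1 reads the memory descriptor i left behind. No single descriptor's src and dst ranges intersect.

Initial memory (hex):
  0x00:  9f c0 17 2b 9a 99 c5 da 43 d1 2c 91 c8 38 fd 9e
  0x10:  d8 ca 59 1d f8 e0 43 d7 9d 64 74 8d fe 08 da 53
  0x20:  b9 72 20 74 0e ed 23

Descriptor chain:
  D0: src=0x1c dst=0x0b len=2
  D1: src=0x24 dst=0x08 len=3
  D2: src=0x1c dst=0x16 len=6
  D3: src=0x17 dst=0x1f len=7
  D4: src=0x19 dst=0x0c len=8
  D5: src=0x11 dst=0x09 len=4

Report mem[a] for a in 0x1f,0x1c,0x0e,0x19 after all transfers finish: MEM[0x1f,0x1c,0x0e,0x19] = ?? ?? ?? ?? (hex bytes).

  after D0: wrote 2B at 0x0b = fe08
  after D1: wrote 3B at 0x08 = 0eed23
  after D2: wrote 6B at 0x16 = fe08da53b972
  after D3: wrote 7B at 0x1f = 08da53b972fe08
  after D4: wrote 8B at 0x0c = 53b972fe08da08da
  after D5: wrote 4B at 0x09 = da08daf8
query mem[0x1f]=0x08, mem[0x1c]=0xfe, mem[0x0e]=0x72, mem[0x19]=0x53

MEM[0x1f,0x1c,0x0e,0x19] = 08 fe 72 53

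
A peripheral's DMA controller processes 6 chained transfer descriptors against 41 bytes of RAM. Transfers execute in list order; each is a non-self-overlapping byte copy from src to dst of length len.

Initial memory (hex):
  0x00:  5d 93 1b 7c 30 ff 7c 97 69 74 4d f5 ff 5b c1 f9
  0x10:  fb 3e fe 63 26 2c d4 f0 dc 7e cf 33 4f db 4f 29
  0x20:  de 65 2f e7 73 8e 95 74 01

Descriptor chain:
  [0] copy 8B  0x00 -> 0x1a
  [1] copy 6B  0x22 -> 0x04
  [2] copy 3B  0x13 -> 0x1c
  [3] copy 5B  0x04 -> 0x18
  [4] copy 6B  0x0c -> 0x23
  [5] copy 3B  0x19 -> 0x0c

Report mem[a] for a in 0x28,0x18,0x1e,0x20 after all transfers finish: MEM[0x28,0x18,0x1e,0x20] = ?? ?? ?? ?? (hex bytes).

#0 dst[0x1a+8] := {0x5d,0x93,0x1b,0x7c,0x30,0xff,0x7c,0x97}
#1 dst[0x04+6] := {0x2f,0xe7,0x73,0x8e,0x95,0x74}
#2 dst[0x1c+3] := {0x63,0x26,0x2c}
#3 dst[0x18+5] := {0x2f,0xe7,0x73,0x8e,0x95}
#4 dst[0x23+6] := {0xff,0x5b,0xc1,0xf9,0xfb,0x3e}
#5 dst[0x0c+3] := {0xe7,0x73,0x8e}
query mem[0x28]=0x3e, mem[0x18]=0x2f, mem[0x1e]=0x2c, mem[0x20]=0x7c

MEM[0x28,0x18,0x1e,0x20] = 3e 2f 2c 7c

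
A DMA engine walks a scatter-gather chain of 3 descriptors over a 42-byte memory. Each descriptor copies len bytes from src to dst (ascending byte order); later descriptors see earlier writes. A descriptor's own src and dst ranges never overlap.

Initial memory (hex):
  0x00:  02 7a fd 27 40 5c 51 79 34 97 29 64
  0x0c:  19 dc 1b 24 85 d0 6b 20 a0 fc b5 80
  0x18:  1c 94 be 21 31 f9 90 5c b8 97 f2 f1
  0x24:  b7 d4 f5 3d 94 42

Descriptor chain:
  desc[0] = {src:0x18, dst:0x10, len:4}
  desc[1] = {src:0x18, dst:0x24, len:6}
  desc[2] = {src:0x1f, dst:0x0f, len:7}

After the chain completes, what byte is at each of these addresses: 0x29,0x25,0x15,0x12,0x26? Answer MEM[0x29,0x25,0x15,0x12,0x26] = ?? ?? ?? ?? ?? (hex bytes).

#0 dst[0x10+4] := {0x1c,0x94,0xbe,0x21}
#1 dst[0x24+6] := {0x1c,0x94,0xbe,0x21,0x31,0xf9}
#2 dst[0x0f+7] := {0x5c,0xb8,0x97,0xf2,0xf1,0x1c,0x94}
query mem[0x29]=0xf9, mem[0x25]=0x94, mem[0x15]=0x94, mem[0x12]=0xf2, mem[0x26]=0xbe

MEM[0x29,0x25,0x15,0x12,0x26] = f9 94 94 f2 be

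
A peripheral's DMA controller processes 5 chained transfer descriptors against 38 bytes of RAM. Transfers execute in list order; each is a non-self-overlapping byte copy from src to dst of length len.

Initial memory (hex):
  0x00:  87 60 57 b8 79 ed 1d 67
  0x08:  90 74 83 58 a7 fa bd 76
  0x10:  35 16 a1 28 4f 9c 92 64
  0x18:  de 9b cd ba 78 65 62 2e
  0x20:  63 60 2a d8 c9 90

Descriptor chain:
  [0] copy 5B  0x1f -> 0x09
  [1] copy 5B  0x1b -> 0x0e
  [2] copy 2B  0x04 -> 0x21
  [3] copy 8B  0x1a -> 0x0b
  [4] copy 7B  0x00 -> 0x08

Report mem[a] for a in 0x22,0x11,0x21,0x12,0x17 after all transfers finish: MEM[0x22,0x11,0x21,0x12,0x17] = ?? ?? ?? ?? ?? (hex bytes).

MEM[0x22,0x11,0x21,0x12,0x17] = ed 63 79 79 64

#0 dst[0x09+5] := {0x2e,0x63,0x60,0x2a,0xd8}
#1 dst[0x0e+5] := {0xba,0x78,0x65,0x62,0x2e}
#2 dst[0x21+2] := {0x79,0xed}
#3 dst[0x0b+8] := {0xcd,0xba,0x78,0x65,0x62,0x2e,0x63,0x79}
#4 dst[0x08+7] := {0x87,0x60,0x57,0xb8,0x79,0xed,0x1d}
query mem[0x22]=0xed, mem[0x11]=0x63, mem[0x21]=0x79, mem[0x12]=0x79, mem[0x17]=0x64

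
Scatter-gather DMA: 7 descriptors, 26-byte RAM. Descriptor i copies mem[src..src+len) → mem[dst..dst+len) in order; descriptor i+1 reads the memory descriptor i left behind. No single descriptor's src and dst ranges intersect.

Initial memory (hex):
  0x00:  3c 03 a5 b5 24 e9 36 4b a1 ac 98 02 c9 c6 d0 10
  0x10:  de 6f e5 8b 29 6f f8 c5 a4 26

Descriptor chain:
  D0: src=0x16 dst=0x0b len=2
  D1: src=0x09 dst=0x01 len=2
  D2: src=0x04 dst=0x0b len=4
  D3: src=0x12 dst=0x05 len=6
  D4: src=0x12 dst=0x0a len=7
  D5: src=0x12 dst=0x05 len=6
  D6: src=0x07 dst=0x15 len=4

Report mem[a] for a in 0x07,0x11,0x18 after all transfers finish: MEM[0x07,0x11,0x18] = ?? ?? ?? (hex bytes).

  after D0: wrote 2B at 0x0b = f8c5
  after D1: wrote 2B at 0x01 = ac98
  after D2: wrote 4B at 0x0b = 24e9364b
  after D3: wrote 6B at 0x05 = e58b296ff8c5
  after D4: wrote 7B at 0x0a = e58b296ff8c5a4
  after D5: wrote 6B at 0x05 = e58b296ff8c5
  after D6: wrote 4B at 0x15 = 296ff8c5
query mem[0x07]=0x29, mem[0x11]=0x6f, mem[0x18]=0xc5

MEM[0x07,0x11,0x18] = 29 6f c5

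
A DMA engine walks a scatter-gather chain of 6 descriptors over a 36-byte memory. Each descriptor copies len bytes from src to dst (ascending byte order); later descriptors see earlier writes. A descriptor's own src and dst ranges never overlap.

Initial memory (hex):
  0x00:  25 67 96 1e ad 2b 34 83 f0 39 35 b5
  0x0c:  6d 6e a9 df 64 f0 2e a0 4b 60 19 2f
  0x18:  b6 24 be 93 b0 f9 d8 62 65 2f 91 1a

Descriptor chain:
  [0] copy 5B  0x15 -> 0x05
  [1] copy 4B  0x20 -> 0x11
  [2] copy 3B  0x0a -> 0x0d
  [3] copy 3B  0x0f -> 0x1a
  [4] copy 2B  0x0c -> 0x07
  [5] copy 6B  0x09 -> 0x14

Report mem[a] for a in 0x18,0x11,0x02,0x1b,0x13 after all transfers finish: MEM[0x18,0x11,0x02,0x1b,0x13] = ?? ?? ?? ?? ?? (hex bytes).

[0] 0x15->0x05 len=5 : 60 19 2f b6 24
[1] 0x20->0x11 len=4 : 65 2f 91 1a
[2] 0x0a->0x0d len=3 : 35 b5 6d
[3] 0x0f->0x1a len=3 : 6d 64 65
[4] 0x0c->0x07 len=2 : 6d 35
[5] 0x09->0x14 len=6 : 24 35 b5 6d 35 b5
query mem[0x18]=0x35, mem[0x11]=0x65, mem[0x02]=0x96, mem[0x1b]=0x64, mem[0x13]=0x91

MEM[0x18,0x11,0x02,0x1b,0x13] = 35 65 96 64 91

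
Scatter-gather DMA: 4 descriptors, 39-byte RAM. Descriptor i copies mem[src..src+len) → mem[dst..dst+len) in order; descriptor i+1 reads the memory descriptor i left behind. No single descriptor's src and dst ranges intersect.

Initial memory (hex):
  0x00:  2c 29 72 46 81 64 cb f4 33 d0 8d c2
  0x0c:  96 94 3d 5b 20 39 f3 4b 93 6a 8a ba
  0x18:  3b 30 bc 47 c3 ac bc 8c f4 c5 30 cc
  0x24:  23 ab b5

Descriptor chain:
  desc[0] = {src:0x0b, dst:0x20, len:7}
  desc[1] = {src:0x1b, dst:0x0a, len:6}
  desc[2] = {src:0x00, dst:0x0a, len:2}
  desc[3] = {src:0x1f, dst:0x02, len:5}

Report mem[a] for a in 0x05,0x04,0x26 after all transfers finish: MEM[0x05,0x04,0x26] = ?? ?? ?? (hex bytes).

MEM[0x05,0x04,0x26] = 94 96 39

#0 dst[0x20+7] := {0xc2,0x96,0x94,0x3d,0x5b,0x20,0x39}
#1 dst[0x0a+6] := {0x47,0xc3,0xac,0xbc,0x8c,0xc2}
#2 dst[0x0a+2] := {0x2c,0x29}
#3 dst[0x02+5] := {0x8c,0xc2,0x96,0x94,0x3d}
query mem[0x05]=0x94, mem[0x04]=0x96, mem[0x26]=0x39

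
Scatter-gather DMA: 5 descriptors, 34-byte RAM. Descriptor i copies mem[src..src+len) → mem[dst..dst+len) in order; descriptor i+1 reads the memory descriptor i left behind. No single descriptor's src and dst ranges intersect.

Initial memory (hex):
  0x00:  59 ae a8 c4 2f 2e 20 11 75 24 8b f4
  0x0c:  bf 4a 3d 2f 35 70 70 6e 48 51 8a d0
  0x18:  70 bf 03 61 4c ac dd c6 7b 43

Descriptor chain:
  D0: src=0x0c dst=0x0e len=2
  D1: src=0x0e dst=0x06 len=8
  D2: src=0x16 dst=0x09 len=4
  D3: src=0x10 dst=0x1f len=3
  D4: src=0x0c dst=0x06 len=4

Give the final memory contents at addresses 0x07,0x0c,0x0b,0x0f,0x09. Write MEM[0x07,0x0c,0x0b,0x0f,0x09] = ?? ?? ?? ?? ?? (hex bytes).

#0 dst[0x0e+2] := {0xbf,0x4a}
#1 dst[0x06+8] := {0xbf,0x4a,0x35,0x70,0x70,0x6e,0x48,0x51}
#2 dst[0x09+4] := {0x8a,0xd0,0x70,0xbf}
#3 dst[0x1f+3] := {0x35,0x70,0x70}
#4 dst[0x06+4] := {0xbf,0x51,0xbf,0x4a}
query mem[0x07]=0x51, mem[0x0c]=0xbf, mem[0x0b]=0x70, mem[0x0f]=0x4a, mem[0x09]=0x4a

MEM[0x07,0x0c,0x0b,0x0f,0x09] = 51 bf 70 4a 4a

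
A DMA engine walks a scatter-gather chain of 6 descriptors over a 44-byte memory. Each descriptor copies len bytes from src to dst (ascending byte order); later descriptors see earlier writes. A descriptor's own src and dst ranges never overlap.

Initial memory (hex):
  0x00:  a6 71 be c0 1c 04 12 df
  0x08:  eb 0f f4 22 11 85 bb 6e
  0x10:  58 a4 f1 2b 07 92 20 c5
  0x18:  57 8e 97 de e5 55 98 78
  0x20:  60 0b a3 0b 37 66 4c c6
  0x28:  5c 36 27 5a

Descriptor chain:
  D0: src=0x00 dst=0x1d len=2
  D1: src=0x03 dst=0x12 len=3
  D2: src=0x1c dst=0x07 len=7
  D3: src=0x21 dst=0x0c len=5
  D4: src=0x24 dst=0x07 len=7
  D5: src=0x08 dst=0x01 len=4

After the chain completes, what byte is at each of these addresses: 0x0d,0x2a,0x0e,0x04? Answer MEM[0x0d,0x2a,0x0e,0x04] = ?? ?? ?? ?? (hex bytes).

  after D0: wrote 2B at 0x1d = a671
  after D1: wrote 3B at 0x12 = c01c04
  after D2: wrote 7B at 0x07 = e5a67178600ba3
  after D3: wrote 5B at 0x0c = 0ba30b3766
  after D4: wrote 7B at 0x07 = 37664cc65c3627
  after D5: wrote 4B at 0x01 = 664cc65c
query mem[0x0d]=0x27, mem[0x2a]=0x27, mem[0x0e]=0x0b, mem[0x04]=0x5c

MEM[0x0d,0x2a,0x0e,0x04] = 27 27 0b 5c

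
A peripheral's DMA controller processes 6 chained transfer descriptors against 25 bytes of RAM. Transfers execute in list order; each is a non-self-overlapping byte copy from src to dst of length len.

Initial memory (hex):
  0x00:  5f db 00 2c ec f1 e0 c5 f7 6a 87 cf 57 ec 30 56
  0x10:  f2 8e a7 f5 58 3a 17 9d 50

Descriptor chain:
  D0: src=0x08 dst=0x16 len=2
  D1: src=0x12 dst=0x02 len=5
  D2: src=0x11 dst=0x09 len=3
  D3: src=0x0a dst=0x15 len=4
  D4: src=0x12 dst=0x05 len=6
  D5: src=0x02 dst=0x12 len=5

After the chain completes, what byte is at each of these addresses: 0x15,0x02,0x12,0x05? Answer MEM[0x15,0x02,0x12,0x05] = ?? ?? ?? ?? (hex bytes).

MEM[0x15,0x02,0x12,0x05] = a7 a7 a7 a7

D0: mem[0x16..0x17] <- [f7 6a]
D1: mem[0x02..0x06] <- [a7 f5 58 3a f7]
D2: mem[0x09..0x0b] <- [8e a7 f5]
D3: mem[0x15..0x18] <- [a7 f5 57 ec]
D4: mem[0x05..0x0a] <- [a7 f5 58 a7 f5 57]
D5: mem[0x12..0x16] <- [a7 f5 58 a7 f5]
query mem[0x15]=0xa7, mem[0x02]=0xa7, mem[0x12]=0xa7, mem[0x05]=0xa7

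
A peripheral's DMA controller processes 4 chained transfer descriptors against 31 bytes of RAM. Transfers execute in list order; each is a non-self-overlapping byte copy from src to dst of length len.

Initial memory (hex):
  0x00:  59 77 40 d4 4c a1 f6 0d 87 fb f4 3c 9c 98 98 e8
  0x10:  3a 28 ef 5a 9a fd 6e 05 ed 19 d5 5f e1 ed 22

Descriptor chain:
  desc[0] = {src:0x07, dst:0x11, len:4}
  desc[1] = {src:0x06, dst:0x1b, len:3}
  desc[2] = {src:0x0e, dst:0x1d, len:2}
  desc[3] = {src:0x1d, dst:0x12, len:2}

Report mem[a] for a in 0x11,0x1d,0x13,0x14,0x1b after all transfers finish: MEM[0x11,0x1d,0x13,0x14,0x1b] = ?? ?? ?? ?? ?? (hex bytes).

D0: mem[0x11..0x14] <- [0d 87 fb f4]
D1: mem[0x1b..0x1d] <- [f6 0d 87]
D2: mem[0x1d..0x1e] <- [98 e8]
D3: mem[0x12..0x13] <- [98 e8]
query mem[0x11]=0x0d, mem[0x1d]=0x98, mem[0x13]=0xe8, mem[0x14]=0xf4, mem[0x1b]=0xf6

MEM[0x11,0x1d,0x13,0x14,0x1b] = 0d 98 e8 f4 f6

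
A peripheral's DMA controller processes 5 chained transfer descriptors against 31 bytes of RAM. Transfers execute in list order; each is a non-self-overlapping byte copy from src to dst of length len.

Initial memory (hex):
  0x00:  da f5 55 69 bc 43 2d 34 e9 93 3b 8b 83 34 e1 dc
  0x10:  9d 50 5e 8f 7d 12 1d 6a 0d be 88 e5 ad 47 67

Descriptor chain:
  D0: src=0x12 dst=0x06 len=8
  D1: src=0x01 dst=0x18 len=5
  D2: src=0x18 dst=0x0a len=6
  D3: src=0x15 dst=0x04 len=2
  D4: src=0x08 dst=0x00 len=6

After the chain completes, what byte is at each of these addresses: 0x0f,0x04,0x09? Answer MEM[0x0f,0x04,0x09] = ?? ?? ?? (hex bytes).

  after D0: wrote 8B at 0x06 = 5e8f7d121d6a0dbe
  after D1: wrote 5B at 0x18 = f55569bc43
  after D2: wrote 6B at 0x0a = f55569bc4347
  after D3: wrote 2B at 0x04 = 121d
  after D4: wrote 6B at 0x00 = 7d12f55569bc
query mem[0x0f]=0x47, mem[0x04]=0x69, mem[0x09]=0x12

MEM[0x0f,0x04,0x09] = 47 69 12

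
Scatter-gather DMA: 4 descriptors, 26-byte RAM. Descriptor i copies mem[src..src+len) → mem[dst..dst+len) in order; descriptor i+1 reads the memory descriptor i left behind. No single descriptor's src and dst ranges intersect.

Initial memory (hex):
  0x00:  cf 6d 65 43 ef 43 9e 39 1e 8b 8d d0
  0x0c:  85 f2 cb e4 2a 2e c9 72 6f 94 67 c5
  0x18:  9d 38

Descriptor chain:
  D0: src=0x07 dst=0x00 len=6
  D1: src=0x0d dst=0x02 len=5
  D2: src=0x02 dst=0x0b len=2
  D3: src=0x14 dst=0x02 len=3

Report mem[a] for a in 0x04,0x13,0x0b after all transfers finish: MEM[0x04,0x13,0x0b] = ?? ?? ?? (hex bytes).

MEM[0x04,0x13,0x0b] = 67 72 f2

D0: mem[0x00..0x05] <- [39 1e 8b 8d d0 85]
D1: mem[0x02..0x06] <- [f2 cb e4 2a 2e]
D2: mem[0x0b..0x0c] <- [f2 cb]
D3: mem[0x02..0x04] <- [6f 94 67]
query mem[0x04]=0x67, mem[0x13]=0x72, mem[0x0b]=0xf2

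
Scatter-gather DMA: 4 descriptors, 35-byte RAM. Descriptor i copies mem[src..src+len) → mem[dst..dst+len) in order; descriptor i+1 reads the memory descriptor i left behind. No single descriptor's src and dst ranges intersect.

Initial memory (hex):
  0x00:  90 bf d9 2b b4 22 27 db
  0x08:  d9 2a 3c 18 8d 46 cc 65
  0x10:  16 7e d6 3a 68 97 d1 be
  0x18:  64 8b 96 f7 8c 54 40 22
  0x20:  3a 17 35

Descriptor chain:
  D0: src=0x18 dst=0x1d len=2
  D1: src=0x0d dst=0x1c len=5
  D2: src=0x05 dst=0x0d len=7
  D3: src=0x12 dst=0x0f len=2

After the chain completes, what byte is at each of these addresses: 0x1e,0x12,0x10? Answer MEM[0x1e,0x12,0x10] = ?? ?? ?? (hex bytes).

MEM[0x1e,0x12,0x10] = 65 3c 18

#0 dst[0x1d+2] := {0x64,0x8b}
#1 dst[0x1c+5] := {0x46,0xcc,0x65,0x16,0x7e}
#2 dst[0x0d+7] := {0x22,0x27,0xdb,0xd9,0x2a,0x3c,0x18}
#3 dst[0x0f+2] := {0x3c,0x18}
query mem[0x1e]=0x65, mem[0x12]=0x3c, mem[0x10]=0x18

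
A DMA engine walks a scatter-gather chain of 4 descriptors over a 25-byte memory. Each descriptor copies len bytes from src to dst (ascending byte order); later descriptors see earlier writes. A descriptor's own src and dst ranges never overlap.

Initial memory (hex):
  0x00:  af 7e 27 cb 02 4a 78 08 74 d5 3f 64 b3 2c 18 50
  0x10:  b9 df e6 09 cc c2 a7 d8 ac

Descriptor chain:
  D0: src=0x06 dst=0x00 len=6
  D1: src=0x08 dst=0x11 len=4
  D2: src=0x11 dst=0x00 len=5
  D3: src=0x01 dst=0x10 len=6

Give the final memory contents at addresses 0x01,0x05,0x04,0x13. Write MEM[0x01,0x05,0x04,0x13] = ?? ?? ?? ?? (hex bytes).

MEM[0x01,0x05,0x04,0x13] = d5 64 c2 c2

[0] 0x06->0x00 len=6 : 78 08 74 d5 3f 64
[1] 0x08->0x11 len=4 : 74 d5 3f 64
[2] 0x11->0x00 len=5 : 74 d5 3f 64 c2
[3] 0x01->0x10 len=6 : d5 3f 64 c2 64 78
query mem[0x01]=0xd5, mem[0x05]=0x64, mem[0x04]=0xc2, mem[0x13]=0xc2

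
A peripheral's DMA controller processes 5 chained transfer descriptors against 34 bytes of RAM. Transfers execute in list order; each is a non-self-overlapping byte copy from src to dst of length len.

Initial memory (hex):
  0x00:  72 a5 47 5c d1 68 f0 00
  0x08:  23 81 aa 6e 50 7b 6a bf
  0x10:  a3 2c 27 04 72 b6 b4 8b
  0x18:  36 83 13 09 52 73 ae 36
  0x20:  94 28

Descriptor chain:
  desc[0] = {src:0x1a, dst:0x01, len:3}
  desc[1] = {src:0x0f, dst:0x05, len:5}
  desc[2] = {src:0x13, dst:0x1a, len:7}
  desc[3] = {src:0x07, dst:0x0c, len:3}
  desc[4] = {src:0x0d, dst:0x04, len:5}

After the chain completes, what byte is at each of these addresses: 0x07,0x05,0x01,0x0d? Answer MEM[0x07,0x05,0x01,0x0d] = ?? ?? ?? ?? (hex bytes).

MEM[0x07,0x05,0x01,0x0d] = a3 04 13 27

[0] 0x1a->0x01 len=3 : 13 09 52
[1] 0x0f->0x05 len=5 : bf a3 2c 27 04
[2] 0x13->0x1a len=7 : 04 72 b6 b4 8b 36 83
[3] 0x07->0x0c len=3 : 2c 27 04
[4] 0x0d->0x04 len=5 : 27 04 bf a3 2c
query mem[0x07]=0xa3, mem[0x05]=0x04, mem[0x01]=0x13, mem[0x0d]=0x27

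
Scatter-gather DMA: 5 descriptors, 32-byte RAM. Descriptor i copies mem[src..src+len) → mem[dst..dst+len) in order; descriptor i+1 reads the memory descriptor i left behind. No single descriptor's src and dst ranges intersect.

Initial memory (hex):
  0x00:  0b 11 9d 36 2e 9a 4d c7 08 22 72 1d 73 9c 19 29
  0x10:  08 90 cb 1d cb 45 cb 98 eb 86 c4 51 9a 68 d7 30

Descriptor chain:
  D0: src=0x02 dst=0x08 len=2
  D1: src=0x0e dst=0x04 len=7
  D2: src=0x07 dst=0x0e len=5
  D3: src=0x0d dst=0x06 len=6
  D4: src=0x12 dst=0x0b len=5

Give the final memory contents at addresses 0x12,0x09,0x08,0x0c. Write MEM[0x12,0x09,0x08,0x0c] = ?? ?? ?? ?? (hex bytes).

MEM[0x12,0x09,0x08,0x0c] = 1d 1d cb 1d

D0: mem[0x08..0x09] <- [9d 36]
D1: mem[0x04..0x0a] <- [19 29 08 90 cb 1d cb]
D2: mem[0x0e..0x12] <- [90 cb 1d cb 1d]
D3: mem[0x06..0x0b] <- [9c 90 cb 1d cb 1d]
D4: mem[0x0b..0x0f] <- [1d 1d cb 45 cb]
query mem[0x12]=0x1d, mem[0x09]=0x1d, mem[0x08]=0xcb, mem[0x0c]=0x1d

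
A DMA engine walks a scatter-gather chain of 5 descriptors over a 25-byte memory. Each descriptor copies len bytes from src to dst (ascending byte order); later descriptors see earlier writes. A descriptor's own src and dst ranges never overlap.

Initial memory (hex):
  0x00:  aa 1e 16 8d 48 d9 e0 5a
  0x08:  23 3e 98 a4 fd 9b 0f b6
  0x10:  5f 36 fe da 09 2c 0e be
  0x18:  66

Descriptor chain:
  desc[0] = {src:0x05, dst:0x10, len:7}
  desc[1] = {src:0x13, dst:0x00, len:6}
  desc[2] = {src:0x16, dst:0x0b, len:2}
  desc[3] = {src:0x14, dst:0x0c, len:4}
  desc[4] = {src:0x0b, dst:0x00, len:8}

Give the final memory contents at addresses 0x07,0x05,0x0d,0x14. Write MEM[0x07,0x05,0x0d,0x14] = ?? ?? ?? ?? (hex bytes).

MEM[0x07,0x05,0x0d,0x14] = 5a d9 98 3e

  after D0: wrote 7B at 0x10 = d9e05a233e98a4
  after D1: wrote 6B at 0x00 = 233e98a4be66
  after D2: wrote 2B at 0x0b = a4be
  after D3: wrote 4B at 0x0c = 3e98a4be
  after D4: wrote 8B at 0x00 = a43e98a4bed9e05a
query mem[0x07]=0x5a, mem[0x05]=0xd9, mem[0x0d]=0x98, mem[0x14]=0x3e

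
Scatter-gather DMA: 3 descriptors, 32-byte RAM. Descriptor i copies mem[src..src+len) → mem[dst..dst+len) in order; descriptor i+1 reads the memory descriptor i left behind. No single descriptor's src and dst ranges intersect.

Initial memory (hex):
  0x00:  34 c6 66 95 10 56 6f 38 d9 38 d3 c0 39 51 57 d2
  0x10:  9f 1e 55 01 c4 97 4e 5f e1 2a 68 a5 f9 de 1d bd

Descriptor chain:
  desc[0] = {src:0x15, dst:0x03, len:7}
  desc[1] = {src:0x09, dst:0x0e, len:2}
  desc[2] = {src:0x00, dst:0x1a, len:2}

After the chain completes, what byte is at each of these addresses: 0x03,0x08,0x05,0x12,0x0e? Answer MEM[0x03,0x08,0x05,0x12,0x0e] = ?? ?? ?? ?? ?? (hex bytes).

MEM[0x03,0x08,0x05,0x12,0x0e] = 97 68 5f 55 a5

D0: mem[0x03..0x09] <- [97 4e 5f e1 2a 68 a5]
D1: mem[0x0e..0x0f] <- [a5 d3]
D2: mem[0x1a..0x1b] <- [34 c6]
query mem[0x03]=0x97, mem[0x08]=0x68, mem[0x05]=0x5f, mem[0x12]=0x55, mem[0x0e]=0xa5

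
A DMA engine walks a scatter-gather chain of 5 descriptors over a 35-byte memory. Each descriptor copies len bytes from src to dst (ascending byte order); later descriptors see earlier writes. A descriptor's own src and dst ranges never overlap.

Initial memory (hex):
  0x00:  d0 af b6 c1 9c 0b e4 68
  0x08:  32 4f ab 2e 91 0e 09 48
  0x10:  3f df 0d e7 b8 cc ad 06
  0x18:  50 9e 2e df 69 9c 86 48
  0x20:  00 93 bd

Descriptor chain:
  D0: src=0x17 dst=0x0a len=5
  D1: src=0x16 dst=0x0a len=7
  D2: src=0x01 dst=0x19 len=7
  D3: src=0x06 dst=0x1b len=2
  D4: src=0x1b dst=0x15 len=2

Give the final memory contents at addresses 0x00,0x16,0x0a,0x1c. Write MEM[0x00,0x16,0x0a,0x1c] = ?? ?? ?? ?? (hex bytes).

MEM[0x00,0x16,0x0a,0x1c] = d0 68 ad 68

#0 dst[0x0a+5] := {0x06,0x50,0x9e,0x2e,0xdf}
#1 dst[0x0a+7] := {0xad,0x06,0x50,0x9e,0x2e,0xdf,0x69}
#2 dst[0x19+7] := {0xaf,0xb6,0xc1,0x9c,0x0b,0xe4,0x68}
#3 dst[0x1b+2] := {0xe4,0x68}
#4 dst[0x15+2] := {0xe4,0x68}
query mem[0x00]=0xd0, mem[0x16]=0x68, mem[0x0a]=0xad, mem[0x1c]=0x68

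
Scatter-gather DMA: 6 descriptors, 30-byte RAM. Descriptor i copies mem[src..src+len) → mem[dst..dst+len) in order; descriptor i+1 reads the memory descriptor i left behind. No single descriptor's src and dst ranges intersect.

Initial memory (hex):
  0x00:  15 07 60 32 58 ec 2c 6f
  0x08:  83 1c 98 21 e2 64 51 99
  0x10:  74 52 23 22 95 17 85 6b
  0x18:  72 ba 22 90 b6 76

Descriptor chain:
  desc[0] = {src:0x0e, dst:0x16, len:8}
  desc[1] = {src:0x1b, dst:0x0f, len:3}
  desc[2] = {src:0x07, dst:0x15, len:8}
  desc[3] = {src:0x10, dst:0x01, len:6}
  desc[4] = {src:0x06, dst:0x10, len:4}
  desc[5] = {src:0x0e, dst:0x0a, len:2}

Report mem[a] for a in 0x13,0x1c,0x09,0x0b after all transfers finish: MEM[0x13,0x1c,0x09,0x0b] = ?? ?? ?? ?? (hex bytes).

[0] 0x0e->0x16 len=8 : 51 99 74 52 23 22 95 17
[1] 0x1b->0x0f len=3 : 22 95 17
[2] 0x07->0x15 len=8 : 6f 83 1c 98 21 e2 64 51
[3] 0x10->0x01 len=6 : 95 17 23 22 95 6f
[4] 0x06->0x10 len=4 : 6f 6f 83 1c
[5] 0x0e->0x0a len=2 : 51 22
query mem[0x13]=0x1c, mem[0x1c]=0x51, mem[0x09]=0x1c, mem[0x0b]=0x22

MEM[0x13,0x1c,0x09,0x0b] = 1c 51 1c 22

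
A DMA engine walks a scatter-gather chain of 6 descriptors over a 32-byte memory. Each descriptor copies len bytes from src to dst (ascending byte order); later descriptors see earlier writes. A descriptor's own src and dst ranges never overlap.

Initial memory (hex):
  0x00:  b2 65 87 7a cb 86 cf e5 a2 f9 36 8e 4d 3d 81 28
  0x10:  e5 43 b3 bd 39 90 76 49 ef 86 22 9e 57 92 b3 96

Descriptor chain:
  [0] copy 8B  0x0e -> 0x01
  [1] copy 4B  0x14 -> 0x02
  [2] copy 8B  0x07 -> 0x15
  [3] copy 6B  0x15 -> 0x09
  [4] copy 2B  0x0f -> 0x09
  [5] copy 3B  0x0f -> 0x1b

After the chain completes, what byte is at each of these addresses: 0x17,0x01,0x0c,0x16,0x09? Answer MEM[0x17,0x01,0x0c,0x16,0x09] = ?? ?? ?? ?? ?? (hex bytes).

#0 dst[0x01+8] := {0x81,0x28,0xe5,0x43,0xb3,0xbd,0x39,0x90}
#1 dst[0x02+4] := {0x39,0x90,0x76,0x49}
#2 dst[0x15+8] := {0x39,0x90,0xf9,0x36,0x8e,0x4d,0x3d,0x81}
#3 dst[0x09+6] := {0x39,0x90,0xf9,0x36,0x8e,0x4d}
#4 dst[0x09+2] := {0x28,0xe5}
#5 dst[0x1b+3] := {0x28,0xe5,0x43}
query mem[0x17]=0xf9, mem[0x01]=0x81, mem[0x0c]=0x36, mem[0x16]=0x90, mem[0x09]=0x28

MEM[0x17,0x01,0x0c,0x16,0x09] = f9 81 36 90 28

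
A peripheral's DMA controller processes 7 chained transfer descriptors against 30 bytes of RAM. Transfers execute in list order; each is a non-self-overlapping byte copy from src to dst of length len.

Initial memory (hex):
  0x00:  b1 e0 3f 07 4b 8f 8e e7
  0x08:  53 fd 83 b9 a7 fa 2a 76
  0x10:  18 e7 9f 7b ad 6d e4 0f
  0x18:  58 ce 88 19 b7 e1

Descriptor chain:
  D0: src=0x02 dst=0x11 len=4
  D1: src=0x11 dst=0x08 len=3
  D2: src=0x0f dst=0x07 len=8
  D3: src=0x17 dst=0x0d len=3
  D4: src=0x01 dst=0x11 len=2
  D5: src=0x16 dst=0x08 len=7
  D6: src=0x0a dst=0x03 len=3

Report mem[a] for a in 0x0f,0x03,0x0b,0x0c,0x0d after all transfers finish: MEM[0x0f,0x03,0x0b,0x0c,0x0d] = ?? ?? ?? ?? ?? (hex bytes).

MEM[0x0f,0x03,0x0b,0x0c,0x0d] = ce 58 ce 88 19

#0 dst[0x11+4] := {0x3f,0x07,0x4b,0x8f}
#1 dst[0x08+3] := {0x3f,0x07,0x4b}
#2 dst[0x07+8] := {0x76,0x18,0x3f,0x07,0x4b,0x8f,0x6d,0xe4}
#3 dst[0x0d+3] := {0x0f,0x58,0xce}
#4 dst[0x11+2] := {0xe0,0x3f}
#5 dst[0x08+7] := {0xe4,0x0f,0x58,0xce,0x88,0x19,0xb7}
#6 dst[0x03+3] := {0x58,0xce,0x88}
query mem[0x0f]=0xce, mem[0x03]=0x58, mem[0x0b]=0xce, mem[0x0c]=0x88, mem[0x0d]=0x19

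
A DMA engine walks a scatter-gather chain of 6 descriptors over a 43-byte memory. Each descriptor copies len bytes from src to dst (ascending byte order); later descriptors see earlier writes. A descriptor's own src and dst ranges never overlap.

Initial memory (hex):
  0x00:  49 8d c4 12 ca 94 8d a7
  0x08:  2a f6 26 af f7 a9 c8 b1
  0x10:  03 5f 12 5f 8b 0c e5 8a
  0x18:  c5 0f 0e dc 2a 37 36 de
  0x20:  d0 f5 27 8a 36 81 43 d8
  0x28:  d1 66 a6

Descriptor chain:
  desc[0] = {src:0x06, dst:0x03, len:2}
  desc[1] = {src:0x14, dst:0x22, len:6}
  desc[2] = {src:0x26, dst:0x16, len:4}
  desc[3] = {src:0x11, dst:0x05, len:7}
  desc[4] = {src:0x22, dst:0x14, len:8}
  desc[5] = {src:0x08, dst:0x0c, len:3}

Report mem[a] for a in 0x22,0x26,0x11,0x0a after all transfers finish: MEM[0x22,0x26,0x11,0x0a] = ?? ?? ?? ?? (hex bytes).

MEM[0x22,0x26,0x11,0x0a] = 8b c5 5f c5

[0] 0x06->0x03 len=2 : 8d a7
[1] 0x14->0x22 len=6 : 8b 0c e5 8a c5 0f
[2] 0x26->0x16 len=4 : c5 0f d1 66
[3] 0x11->0x05 len=7 : 5f 12 5f 8b 0c c5 0f
[4] 0x22->0x14 len=8 : 8b 0c e5 8a c5 0f d1 66
[5] 0x08->0x0c len=3 : 8b 0c c5
query mem[0x22]=0x8b, mem[0x26]=0xc5, mem[0x11]=0x5f, mem[0x0a]=0xc5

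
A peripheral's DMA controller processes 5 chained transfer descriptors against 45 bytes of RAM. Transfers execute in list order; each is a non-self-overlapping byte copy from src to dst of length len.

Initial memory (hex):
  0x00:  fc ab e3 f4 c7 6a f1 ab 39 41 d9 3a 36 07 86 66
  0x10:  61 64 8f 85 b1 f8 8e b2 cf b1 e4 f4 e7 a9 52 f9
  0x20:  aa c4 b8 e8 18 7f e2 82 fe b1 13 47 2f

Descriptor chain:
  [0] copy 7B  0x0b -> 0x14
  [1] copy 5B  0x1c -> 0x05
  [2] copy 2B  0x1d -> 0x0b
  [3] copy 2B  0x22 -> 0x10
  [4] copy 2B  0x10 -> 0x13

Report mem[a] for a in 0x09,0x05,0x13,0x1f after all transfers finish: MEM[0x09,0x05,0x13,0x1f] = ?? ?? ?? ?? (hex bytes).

  after D0: wrote 7B at 0x14 = 3a360786666164
  after D1: wrote 5B at 0x05 = e7a952f9aa
  after D2: wrote 2B at 0x0b = a952
  after D3: wrote 2B at 0x10 = b8e8
  after D4: wrote 2B at 0x13 = b8e8
query mem[0x09]=0xaa, mem[0x05]=0xe7, mem[0x13]=0xb8, mem[0x1f]=0xf9

MEM[0x09,0x05,0x13,0x1f] = aa e7 b8 f9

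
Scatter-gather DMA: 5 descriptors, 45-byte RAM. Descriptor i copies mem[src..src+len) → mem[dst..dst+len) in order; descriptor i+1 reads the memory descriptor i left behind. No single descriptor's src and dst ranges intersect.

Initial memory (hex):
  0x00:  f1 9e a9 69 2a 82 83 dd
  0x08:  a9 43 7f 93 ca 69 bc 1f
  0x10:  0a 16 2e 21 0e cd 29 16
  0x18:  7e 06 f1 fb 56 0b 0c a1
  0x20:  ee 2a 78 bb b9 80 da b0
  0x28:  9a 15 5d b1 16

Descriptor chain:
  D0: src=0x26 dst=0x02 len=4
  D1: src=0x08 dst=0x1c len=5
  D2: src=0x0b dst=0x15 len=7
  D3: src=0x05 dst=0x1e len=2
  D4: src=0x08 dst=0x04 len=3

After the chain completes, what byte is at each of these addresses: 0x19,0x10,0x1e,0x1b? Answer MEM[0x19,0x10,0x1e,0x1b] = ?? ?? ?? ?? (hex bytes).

#0 dst[0x02+4] := {0xda,0xb0,0x9a,0x15}
#1 dst[0x1c+5] := {0xa9,0x43,0x7f,0x93,0xca}
#2 dst[0x15+7] := {0x93,0xca,0x69,0xbc,0x1f,0x0a,0x16}
#3 dst[0x1e+2] := {0x15,0x83}
#4 dst[0x04+3] := {0xa9,0x43,0x7f}
query mem[0x19]=0x1f, mem[0x10]=0x0a, mem[0x1e]=0x15, mem[0x1b]=0x16

MEM[0x19,0x10,0x1e,0x1b] = 1f 0a 15 16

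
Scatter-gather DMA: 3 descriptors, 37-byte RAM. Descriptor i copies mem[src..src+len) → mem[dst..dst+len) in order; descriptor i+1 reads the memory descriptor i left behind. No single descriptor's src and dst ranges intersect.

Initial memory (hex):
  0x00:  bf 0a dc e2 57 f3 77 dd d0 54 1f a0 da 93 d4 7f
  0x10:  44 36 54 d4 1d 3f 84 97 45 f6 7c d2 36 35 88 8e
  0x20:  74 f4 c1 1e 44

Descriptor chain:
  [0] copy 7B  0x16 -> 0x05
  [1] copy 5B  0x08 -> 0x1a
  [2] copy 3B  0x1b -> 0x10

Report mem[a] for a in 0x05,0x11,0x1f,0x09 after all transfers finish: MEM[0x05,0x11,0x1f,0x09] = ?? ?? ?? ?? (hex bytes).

MEM[0x05,0x11,0x1f,0x09] = 84 d2 8e 7c

[0] 0x16->0x05 len=7 : 84 97 45 f6 7c d2 36
[1] 0x08->0x1a len=5 : f6 7c d2 36 da
[2] 0x1b->0x10 len=3 : 7c d2 36
query mem[0x05]=0x84, mem[0x11]=0xd2, mem[0x1f]=0x8e, mem[0x09]=0x7c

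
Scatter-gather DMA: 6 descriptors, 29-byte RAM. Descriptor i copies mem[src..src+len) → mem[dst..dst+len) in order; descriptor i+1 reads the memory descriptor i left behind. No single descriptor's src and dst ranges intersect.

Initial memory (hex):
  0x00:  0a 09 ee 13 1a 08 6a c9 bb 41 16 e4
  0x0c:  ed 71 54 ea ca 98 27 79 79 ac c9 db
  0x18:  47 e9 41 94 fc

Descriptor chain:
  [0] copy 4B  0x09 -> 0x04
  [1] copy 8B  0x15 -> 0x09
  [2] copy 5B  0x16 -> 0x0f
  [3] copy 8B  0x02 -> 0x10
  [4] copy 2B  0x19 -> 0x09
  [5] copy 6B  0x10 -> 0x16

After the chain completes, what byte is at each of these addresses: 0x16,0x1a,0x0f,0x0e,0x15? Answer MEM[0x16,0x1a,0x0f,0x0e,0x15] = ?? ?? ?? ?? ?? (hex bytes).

MEM[0x16,0x1a,0x0f,0x0e,0x15] = ee e4 c9 41 ed

  after D0: wrote 4B at 0x04 = 4116e4ed
  after D1: wrote 8B at 0x09 = acc9db47e94194fc
  after D2: wrote 5B at 0x0f = c9db47e941
  after D3: wrote 8B at 0x10 = ee134116e4edbbac
  after D4: wrote 2B at 0x09 = e941
  after D5: wrote 6B at 0x16 = ee134116e4ed
query mem[0x16]=0xee, mem[0x1a]=0xe4, mem[0x0f]=0xc9, mem[0x0e]=0x41, mem[0x15]=0xed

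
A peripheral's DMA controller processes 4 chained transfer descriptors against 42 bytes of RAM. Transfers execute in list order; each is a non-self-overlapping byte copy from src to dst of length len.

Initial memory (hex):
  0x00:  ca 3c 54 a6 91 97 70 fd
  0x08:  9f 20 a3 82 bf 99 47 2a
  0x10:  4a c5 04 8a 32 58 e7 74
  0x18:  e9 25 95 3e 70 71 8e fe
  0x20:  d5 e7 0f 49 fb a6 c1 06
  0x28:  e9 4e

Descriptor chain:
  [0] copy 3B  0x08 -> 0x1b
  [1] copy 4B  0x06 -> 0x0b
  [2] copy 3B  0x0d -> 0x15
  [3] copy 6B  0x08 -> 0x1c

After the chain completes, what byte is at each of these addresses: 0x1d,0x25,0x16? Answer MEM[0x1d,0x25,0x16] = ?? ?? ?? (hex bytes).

[0] 0x08->0x1b len=3 : 9f 20 a3
[1] 0x06->0x0b len=4 : 70 fd 9f 20
[2] 0x0d->0x15 len=3 : 9f 20 2a
[3] 0x08->0x1c len=6 : 9f 20 a3 70 fd 9f
query mem[0x1d]=0x20, mem[0x25]=0xa6, mem[0x16]=0x20

MEM[0x1d,0x25,0x16] = 20 a6 20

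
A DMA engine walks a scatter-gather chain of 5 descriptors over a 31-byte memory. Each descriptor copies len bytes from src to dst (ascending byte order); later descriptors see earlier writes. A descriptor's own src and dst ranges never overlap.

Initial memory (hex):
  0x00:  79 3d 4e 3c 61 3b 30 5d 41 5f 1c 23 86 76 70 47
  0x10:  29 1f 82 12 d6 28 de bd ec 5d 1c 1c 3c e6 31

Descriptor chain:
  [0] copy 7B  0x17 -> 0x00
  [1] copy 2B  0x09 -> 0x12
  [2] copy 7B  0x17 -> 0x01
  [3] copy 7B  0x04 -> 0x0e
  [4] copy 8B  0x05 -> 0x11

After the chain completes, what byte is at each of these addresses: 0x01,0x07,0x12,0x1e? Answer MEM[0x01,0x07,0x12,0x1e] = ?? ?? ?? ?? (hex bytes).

D0: mem[0x00..0x06] <- [bd ec 5d 1c 1c 3c e6]
D1: mem[0x12..0x13] <- [5f 1c]
D2: mem[0x01..0x07] <- [bd ec 5d 1c 1c 3c e6]
D3: mem[0x0e..0x14] <- [1c 1c 3c e6 41 5f 1c]
D4: mem[0x11..0x18] <- [1c 3c e6 41 5f 1c 23 86]
query mem[0x01]=0xbd, mem[0x07]=0xe6, mem[0x12]=0x3c, mem[0x1e]=0x31

MEM[0x01,0x07,0x12,0x1e] = bd e6 3c 31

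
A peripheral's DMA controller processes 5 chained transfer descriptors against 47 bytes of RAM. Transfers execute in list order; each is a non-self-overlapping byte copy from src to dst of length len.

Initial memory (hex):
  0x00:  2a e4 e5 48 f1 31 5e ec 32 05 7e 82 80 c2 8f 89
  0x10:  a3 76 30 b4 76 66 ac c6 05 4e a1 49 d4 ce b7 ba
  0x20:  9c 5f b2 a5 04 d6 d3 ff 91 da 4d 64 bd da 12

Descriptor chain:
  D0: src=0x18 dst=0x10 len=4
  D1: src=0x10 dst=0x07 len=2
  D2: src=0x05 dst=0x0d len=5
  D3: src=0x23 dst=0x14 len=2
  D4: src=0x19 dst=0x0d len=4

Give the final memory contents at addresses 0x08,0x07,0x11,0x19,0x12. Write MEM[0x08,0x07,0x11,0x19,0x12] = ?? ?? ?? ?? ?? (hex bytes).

[0] 0x18->0x10 len=4 : 05 4e a1 49
[1] 0x10->0x07 len=2 : 05 4e
[2] 0x05->0x0d len=5 : 31 5e 05 4e 05
[3] 0x23->0x14 len=2 : a5 04
[4] 0x19->0x0d len=4 : 4e a1 49 d4
query mem[0x08]=0x4e, mem[0x07]=0x05, mem[0x11]=0x05, mem[0x19]=0x4e, mem[0x12]=0xa1

MEM[0x08,0x07,0x11,0x19,0x12] = 4e 05 05 4e a1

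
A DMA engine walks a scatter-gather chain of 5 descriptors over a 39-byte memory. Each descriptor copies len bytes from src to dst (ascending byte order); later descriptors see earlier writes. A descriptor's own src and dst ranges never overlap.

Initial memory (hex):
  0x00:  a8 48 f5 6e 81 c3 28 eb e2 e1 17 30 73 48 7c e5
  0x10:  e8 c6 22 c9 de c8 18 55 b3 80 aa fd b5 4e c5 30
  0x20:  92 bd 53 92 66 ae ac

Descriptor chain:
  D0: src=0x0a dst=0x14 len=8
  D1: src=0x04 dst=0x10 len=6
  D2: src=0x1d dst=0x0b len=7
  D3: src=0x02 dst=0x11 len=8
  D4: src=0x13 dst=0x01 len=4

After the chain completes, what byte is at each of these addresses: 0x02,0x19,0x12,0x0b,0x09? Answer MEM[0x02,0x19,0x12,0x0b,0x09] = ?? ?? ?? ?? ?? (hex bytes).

[0] 0x0a->0x14 len=8 : 17 30 73 48 7c e5 e8 c6
[1] 0x04->0x10 len=6 : 81 c3 28 eb e2 e1
[2] 0x1d->0x0b len=7 : 4e c5 30 92 bd 53 92
[3] 0x02->0x11 len=8 : f5 6e 81 c3 28 eb e2 e1
[4] 0x13->0x01 len=4 : 81 c3 28 eb
query mem[0x02]=0xc3, mem[0x19]=0xe5, mem[0x12]=0x6e, mem[0x0b]=0x4e, mem[0x09]=0xe1

MEM[0x02,0x19,0x12,0x0b,0x09] = c3 e5 6e 4e e1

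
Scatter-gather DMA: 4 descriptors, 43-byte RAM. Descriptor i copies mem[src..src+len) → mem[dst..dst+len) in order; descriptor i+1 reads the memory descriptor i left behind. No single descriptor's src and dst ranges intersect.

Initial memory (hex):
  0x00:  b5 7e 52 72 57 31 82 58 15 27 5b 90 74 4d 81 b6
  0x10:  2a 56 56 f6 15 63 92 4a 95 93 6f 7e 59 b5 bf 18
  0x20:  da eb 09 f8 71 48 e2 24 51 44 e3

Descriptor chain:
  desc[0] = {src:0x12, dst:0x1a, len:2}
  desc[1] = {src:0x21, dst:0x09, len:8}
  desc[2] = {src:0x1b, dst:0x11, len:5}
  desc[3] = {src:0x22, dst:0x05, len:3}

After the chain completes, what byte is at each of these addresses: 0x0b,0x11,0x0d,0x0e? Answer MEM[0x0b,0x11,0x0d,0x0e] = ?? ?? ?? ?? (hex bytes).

#0 dst[0x1a+2] := {0x56,0xf6}
#1 dst[0x09+8] := {0xeb,0x09,0xf8,0x71,0x48,0xe2,0x24,0x51}
#2 dst[0x11+5] := {0xf6,0x59,0xb5,0xbf,0x18}
#3 dst[0x05+3] := {0x09,0xf8,0x71}
query mem[0x0b]=0xf8, mem[0x11]=0xf6, mem[0x0d]=0x48, mem[0x0e]=0xe2

MEM[0x0b,0x11,0x0d,0x0e] = f8 f6 48 e2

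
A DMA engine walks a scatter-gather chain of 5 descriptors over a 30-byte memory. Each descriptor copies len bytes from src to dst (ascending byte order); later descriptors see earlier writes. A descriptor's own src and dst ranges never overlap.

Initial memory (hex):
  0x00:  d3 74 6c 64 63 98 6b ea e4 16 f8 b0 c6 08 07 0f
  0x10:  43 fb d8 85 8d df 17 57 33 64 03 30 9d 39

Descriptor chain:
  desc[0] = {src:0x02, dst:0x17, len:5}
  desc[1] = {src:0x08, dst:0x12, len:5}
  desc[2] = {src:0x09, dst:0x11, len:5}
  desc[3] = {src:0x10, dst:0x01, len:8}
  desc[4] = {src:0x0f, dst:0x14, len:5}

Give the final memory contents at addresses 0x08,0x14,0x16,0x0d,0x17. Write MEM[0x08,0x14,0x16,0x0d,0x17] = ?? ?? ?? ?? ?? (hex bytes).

[0] 0x02->0x17 len=5 : 6c 64 63 98 6b
[1] 0x08->0x12 len=5 : e4 16 f8 b0 c6
[2] 0x09->0x11 len=5 : 16 f8 b0 c6 08
[3] 0x10->0x01 len=8 : 43 16 f8 b0 c6 08 c6 6c
[4] 0x0f->0x14 len=5 : 0f 43 16 f8 b0
query mem[0x08]=0x6c, mem[0x14]=0x0f, mem[0x16]=0x16, mem[0x0d]=0x08, mem[0x17]=0xf8

MEM[0x08,0x14,0x16,0x0d,0x17] = 6c 0f 16 08 f8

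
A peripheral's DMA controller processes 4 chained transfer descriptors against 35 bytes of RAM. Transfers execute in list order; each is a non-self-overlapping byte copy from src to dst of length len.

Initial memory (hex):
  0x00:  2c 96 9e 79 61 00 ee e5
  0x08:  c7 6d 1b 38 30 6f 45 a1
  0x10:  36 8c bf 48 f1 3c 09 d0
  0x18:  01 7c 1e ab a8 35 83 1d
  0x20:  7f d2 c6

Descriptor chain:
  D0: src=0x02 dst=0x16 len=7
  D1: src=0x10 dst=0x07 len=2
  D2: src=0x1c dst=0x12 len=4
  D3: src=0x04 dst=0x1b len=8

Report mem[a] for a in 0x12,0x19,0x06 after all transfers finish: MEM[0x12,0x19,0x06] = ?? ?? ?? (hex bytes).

#0 dst[0x16+7] := {0x9e,0x79,0x61,0x00,0xee,0xe5,0xc7}
#1 dst[0x07+2] := {0x36,0x8c}
#2 dst[0x12+4] := {0xc7,0x35,0x83,0x1d}
#3 dst[0x1b+8] := {0x61,0x00,0xee,0x36,0x8c,0x6d,0x1b,0x38}
query mem[0x12]=0xc7, mem[0x19]=0x00, mem[0x06]=0xee

MEM[0x12,0x19,0x06] = c7 00 ee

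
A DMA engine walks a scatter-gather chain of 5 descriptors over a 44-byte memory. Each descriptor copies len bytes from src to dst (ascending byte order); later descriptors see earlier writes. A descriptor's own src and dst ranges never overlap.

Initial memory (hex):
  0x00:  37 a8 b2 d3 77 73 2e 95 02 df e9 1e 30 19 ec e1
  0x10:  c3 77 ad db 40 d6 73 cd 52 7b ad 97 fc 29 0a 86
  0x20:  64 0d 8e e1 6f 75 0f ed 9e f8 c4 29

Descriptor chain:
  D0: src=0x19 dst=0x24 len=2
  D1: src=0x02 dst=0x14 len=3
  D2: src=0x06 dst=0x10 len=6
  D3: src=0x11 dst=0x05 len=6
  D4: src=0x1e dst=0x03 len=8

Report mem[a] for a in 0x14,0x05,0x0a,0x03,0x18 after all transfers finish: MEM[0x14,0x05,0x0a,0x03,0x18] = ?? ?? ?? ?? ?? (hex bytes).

  after D0: wrote 2B at 0x24 = 7bad
  after D1: wrote 3B at 0x14 = b2d377
  after D2: wrote 6B at 0x10 = 2e9502dfe91e
  after D3: wrote 6B at 0x05 = 9502dfe91e77
  after D4: wrote 8B at 0x03 = 0a86640d8ee17bad
query mem[0x14]=0xe9, mem[0x05]=0x64, mem[0x0a]=0xad, mem[0x03]=0x0a, mem[0x18]=0x52

MEM[0x14,0x05,0x0a,0x03,0x18] = e9 64 ad 0a 52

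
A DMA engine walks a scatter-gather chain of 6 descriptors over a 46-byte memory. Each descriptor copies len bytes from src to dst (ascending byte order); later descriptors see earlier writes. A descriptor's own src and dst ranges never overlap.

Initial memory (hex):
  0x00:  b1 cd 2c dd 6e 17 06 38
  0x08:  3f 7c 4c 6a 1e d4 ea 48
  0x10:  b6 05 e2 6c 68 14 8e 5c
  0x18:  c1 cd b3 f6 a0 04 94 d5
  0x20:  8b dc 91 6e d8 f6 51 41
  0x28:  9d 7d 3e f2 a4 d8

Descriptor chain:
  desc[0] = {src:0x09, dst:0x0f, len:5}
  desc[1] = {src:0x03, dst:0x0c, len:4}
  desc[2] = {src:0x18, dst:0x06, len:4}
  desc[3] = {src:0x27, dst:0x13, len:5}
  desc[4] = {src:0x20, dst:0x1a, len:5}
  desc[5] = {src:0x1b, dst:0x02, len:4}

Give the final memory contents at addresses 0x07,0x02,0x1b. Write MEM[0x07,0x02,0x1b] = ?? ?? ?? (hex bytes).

MEM[0x07,0x02,0x1b] = cd dc dc

[0] 0x09->0x0f len=5 : 7c 4c 6a 1e d4
[1] 0x03->0x0c len=4 : dd 6e 17 06
[2] 0x18->0x06 len=4 : c1 cd b3 f6
[3] 0x27->0x13 len=5 : 41 9d 7d 3e f2
[4] 0x20->0x1a len=5 : 8b dc 91 6e d8
[5] 0x1b->0x02 len=4 : dc 91 6e d8
query mem[0x07]=0xcd, mem[0x02]=0xdc, mem[0x1b]=0xdc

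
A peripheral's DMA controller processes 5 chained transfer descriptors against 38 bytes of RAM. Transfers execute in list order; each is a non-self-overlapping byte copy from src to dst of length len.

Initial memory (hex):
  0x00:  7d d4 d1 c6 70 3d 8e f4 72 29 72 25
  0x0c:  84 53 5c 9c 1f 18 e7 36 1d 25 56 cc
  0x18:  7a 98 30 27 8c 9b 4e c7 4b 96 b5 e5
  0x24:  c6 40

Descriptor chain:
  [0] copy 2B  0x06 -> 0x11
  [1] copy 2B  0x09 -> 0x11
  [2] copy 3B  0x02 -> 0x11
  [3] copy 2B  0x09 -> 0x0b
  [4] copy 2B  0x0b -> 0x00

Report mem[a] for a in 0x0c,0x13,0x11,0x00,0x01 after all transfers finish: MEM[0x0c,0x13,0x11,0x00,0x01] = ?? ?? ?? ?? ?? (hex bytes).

[0] 0x06->0x11 len=2 : 8e f4
[1] 0x09->0x11 len=2 : 29 72
[2] 0x02->0x11 len=3 : d1 c6 70
[3] 0x09->0x0b len=2 : 29 72
[4] 0x0b->0x00 len=2 : 29 72
query mem[0x0c]=0x72, mem[0x13]=0x70, mem[0x11]=0xd1, mem[0x00]=0x29, mem[0x01]=0x72

MEM[0x0c,0x13,0x11,0x00,0x01] = 72 70 d1 29 72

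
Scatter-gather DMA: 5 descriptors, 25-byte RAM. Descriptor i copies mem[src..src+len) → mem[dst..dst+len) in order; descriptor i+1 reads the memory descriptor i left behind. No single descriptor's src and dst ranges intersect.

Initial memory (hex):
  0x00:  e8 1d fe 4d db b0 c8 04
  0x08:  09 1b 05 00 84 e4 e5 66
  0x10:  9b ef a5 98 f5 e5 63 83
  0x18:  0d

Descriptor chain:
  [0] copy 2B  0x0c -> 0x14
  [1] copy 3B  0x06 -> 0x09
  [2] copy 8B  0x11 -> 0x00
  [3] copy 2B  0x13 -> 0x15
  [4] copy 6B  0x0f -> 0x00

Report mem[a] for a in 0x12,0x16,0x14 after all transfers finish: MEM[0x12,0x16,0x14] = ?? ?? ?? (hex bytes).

MEM[0x12,0x16,0x14] = a5 84 84

[0] 0x0c->0x14 len=2 : 84 e4
[1] 0x06->0x09 len=3 : c8 04 09
[2] 0x11->0x00 len=8 : ef a5 98 84 e4 63 83 0d
[3] 0x13->0x15 len=2 : 98 84
[4] 0x0f->0x00 len=6 : 66 9b ef a5 98 84
query mem[0x12]=0xa5, mem[0x16]=0x84, mem[0x14]=0x84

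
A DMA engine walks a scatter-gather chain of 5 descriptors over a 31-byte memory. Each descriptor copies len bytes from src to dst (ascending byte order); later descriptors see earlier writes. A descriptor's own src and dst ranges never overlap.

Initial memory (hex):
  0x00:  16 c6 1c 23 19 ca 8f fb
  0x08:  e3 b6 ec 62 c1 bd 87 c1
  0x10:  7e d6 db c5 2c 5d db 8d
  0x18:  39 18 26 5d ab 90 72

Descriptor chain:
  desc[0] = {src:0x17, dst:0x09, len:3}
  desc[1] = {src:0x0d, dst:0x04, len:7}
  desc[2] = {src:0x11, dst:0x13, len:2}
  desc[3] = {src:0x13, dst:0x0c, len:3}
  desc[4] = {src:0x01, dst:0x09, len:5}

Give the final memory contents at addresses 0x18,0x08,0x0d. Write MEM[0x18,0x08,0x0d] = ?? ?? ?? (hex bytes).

D0: mem[0x09..0x0b] <- [8d 39 18]
D1: mem[0x04..0x0a] <- [bd 87 c1 7e d6 db c5]
D2: mem[0x13..0x14] <- [d6 db]
D3: mem[0x0c..0x0e] <- [d6 db 5d]
D4: mem[0x09..0x0d] <- [c6 1c 23 bd 87]
query mem[0x18]=0x39, mem[0x08]=0xd6, mem[0x0d]=0x87

MEM[0x18,0x08,0x0d] = 39 d6 87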